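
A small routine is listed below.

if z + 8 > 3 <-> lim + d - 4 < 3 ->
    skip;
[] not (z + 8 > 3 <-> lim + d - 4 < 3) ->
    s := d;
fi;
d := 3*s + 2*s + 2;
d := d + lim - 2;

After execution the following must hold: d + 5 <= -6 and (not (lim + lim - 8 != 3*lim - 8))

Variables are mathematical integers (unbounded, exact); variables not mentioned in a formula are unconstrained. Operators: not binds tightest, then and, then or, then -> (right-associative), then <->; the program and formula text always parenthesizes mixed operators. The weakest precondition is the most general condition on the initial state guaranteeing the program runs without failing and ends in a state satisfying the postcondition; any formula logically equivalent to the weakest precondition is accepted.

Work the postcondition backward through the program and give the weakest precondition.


Working backward. After the program, the postcondition d + 5 <= -6 and (not (lim + lim - 8 != 3*lim - 8)) must hold; in canonical form it is d <= -11 and (not (lim != 0)).
Before d := d + lim - 2: d + lim <= -9 and (not (lim != 0))
Before d := 3*s + 2*s + 2: lim + 5*s <= -11 and (not (lim != 0))
Then branch requires lim + 5*s <= -11 and (not (lim != 0)); else branch requires 5*d + lim <= -11 and (not (lim != 0)).
Before the if: ((z > -5 <-> d + lim < 7) -> (lim + 5*s <= -11 and (not (lim != 0)))) and ((not (z > -5 <-> d + lim < 7)) -> (5*d + lim <= -11 and (not (lim != 0))))
Answer: WP = ((z > -5 <-> d + lim < 7) -> (lim + 5*s <= -11 and (not (lim != 0)))) and ((not (z > -5 <-> d + lim < 7)) -> (5*d + lim <= -11 and (not (lim != 0))))


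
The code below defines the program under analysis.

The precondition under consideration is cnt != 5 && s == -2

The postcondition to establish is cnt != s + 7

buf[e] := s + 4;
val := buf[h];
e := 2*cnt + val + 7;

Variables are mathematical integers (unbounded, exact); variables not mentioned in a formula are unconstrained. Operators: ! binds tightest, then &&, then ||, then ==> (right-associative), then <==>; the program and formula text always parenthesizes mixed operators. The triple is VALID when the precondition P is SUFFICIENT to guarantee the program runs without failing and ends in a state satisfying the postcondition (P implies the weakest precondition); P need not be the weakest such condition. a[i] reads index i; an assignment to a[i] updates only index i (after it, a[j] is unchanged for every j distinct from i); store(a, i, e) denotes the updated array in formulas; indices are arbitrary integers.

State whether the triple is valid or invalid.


Working backward. After the program, cnt != s + 7 must hold.
Before e := 2*cnt + val + 7: cnt != s + 7
Before val := buf[h]: cnt != s + 7
Before buf[e] := s + 4: cnt != s + 7
The weakest precondition is cnt != s + 7.
Check whether cnt != 5 && s == -2 implies it.
Every state satisfying the precondition satisfies the weakest precondition: the implication holds.
Answer: valid


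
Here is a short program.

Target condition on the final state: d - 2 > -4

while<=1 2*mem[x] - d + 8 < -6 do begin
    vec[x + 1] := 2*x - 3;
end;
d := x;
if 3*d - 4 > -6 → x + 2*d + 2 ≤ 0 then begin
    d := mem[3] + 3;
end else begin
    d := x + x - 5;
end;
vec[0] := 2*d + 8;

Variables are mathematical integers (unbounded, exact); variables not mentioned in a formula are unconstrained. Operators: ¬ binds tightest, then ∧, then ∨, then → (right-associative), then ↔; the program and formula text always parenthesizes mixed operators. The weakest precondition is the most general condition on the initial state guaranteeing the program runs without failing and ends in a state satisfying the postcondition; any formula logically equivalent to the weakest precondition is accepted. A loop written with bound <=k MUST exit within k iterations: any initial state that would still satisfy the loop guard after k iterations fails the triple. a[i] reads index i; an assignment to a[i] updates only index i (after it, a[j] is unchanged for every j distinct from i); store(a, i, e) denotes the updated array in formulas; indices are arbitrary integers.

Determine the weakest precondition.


Working backward. After the program, the postcondition d - 2 > -4 must hold; in canonical form it is d > -2.
Before vec[0] := 2*d + 8: d > -2
Then branch requires mem[3] > -5; else branch requires 2*x > 3.
Before the if: ((3*d > -2 → 2*d + x ≤ -2) → mem[3] > -5) ∧ ((¬(3*d > -2 → 2*d + x ≤ -2)) → 2*x > 3)
Before d := x: ((3*x > -2 → 3*x ≤ -2) → mem[3] > -5) ∧ ((¬(3*x > -2 → 3*x ≤ -2)) → 2*x > 3)
Before the loop (bound <=1), unroll the exhaustion recursion (WP_0 = exit-now case; WP_j = one more guarded iteration, up to j = 1):
  WP_0: (¬(2*mem[x] < d - 14)) ∧ ((3*x > -2 → 3*x ≤ -2) → mem[3] > -5) ∧ ((¬(3*x > -2 → 3*x ≤ -2)) → 2*x > 3)
  WP_1: (2*mem[x] < d - 14 → ((¬(2*mem[x] < d - 14)) ∧ ((3*x > -2 → 3*x ≤ -2) → mem[3] > -5) ∧ ((¬(3*x > -2 → 3*x ≤ -2)) → 2*x > 3))) ∧ ((¬(2*mem[x] < d - 14)) → (((3*x > -2 → 3*x ≤ -2) → mem[3] > -5) ∧ ((¬(3*x > -2 → 3*x ≤ -2)) → 2*x > 3)))
So before the loop: (2*mem[x] < d - 14 → ((¬(2*mem[x] < d - 14)) ∧ ((3*x > -2 → 3*x ≤ -2) → mem[3] > -5) ∧ ((¬(3*x > -2 → 3*x ≤ -2)) → 2*x > 3))) ∧ ((¬(2*mem[x] < d - 14)) → (((3*x > -2 → 3*x ≤ -2) → mem[3] > -5) ∧ ((¬(3*x > -2 → 3*x ≤ -2)) → 2*x > 3)))
Answer: WP = (2*mem[x] < d - 14 → ((¬(2*mem[x] < d - 14)) ∧ ((3*x > -2 → 3*x ≤ -2) → mem[3] > -5) ∧ ((¬(3*x > -2 → 3*x ≤ -2)) → 2*x > 3))) ∧ ((¬(2*mem[x] < d - 14)) → (((3*x > -2 → 3*x ≤ -2) → mem[3] > -5) ∧ ((¬(3*x > -2 → 3*x ≤ -2)) → 2*x > 3)))


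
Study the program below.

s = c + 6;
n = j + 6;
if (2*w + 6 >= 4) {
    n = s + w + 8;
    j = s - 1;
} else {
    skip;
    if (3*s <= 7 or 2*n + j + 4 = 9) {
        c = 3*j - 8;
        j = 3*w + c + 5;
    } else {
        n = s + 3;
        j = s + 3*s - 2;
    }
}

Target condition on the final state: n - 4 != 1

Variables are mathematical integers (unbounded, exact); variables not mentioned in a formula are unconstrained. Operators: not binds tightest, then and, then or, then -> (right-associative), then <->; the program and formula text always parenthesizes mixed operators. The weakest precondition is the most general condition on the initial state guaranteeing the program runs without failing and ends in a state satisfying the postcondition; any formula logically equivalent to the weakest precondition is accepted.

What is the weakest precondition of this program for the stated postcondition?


Working backward. After the program, the postcondition n - 4 != 1 must hold; in canonical form it is n != 5.
Then branch requires s + w != -3; else branch requires ((3*s <= 7 or j + 2*n = 5) -> n != 5) and ((not (3*s <= 7 or j + 2*n = 5)) -> s != 2).
Before the if: (2*w >= -2 -> s + w != -3) and ((not (2*w >= -2)) -> (((3*s <= 7 or j + 2*n = 5) -> n != 5) and ((not (3*s <= 7 or j + 2*n = 5)) -> s != 2)))
Before n := j + 6: (2*w >= -2 -> s + w != -3) and ((not (2*w >= -2)) -> (((3*s <= 7 or 3*j = -7) -> j != -1) and ((not (3*s <= 7 or 3*j = -7)) -> s != 2)))
Before s := c + 6: (2*w >= -2 -> c + w != -9) and ((not (2*w >= -2)) -> (((3*c <= -11 or 3*j = -7) -> j != -1) and ((not (3*c <= -11 or 3*j = -7)) -> c != -4)))
Answer: WP = (2*w >= -2 -> c + w != -9) and ((not (2*w >= -2)) -> (((3*c <= -11 or 3*j = -7) -> j != -1) and ((not (3*c <= -11 or 3*j = -7)) -> c != -4)))


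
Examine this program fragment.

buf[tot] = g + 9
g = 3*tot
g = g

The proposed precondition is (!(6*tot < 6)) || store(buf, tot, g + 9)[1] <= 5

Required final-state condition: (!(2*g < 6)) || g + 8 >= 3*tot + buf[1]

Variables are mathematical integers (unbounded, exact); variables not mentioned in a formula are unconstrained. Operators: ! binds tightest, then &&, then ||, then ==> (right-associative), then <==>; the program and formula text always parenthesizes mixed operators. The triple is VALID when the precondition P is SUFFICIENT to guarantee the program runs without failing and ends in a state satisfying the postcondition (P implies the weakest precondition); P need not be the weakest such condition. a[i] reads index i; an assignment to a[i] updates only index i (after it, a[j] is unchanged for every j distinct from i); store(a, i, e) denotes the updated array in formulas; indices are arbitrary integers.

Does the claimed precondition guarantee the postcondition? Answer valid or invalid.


Working backward. After the program, the postcondition (!(2*g < 6)) || g + 8 >= 3*tot + buf[1] must hold; in canonical form it is (!(2*g < 6)) || g >= buf[1] + 3*tot - 8.
Before g := g: (!(2*g < 6)) || g >= buf[1] + 3*tot - 8
Before g := 3*tot: (!(6*tot < 6)) || buf[1] <= 8
Before buf[tot] := g + 9: (!(6*tot < 6)) || store(buf, tot, g + 9)[1] <= 8
The weakest precondition is (!(6*tot < 6)) || store(buf, tot, g + 9)[1] <= 8.
Check whether (!(6*tot < 6)) || store(buf, tot, g + 9)[1] <= 5 implies it.
Every state satisfying the precondition satisfies the weakest precondition: the implication holds.
Answer: valid


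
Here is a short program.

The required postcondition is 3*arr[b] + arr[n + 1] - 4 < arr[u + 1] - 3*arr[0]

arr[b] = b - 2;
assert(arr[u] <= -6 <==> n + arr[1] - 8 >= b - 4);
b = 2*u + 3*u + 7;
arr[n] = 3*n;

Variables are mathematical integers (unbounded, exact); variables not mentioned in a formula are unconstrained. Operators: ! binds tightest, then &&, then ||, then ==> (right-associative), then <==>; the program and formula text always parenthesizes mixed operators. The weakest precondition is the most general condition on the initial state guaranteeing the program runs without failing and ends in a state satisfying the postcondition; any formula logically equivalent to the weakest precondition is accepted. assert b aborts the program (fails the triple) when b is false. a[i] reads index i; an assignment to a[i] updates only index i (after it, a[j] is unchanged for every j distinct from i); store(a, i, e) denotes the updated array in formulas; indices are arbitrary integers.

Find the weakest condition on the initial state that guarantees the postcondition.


Working backward. After the program, the postcondition 3*arr[b] + arr[n + 1] - 4 < arr[u + 1] - 3*arr[0] must hold; in canonical form it is arr[n + 1] + 3*arr[0] + 3*arr[b] < arr[u + 1] + 4.
Before arr[n] := 3*n: store(arr, n, 3*n)[n + 1] + 3*store(arr, n, 3*n)[0] + 3*store(arr, n, 3*n)[b] < store(arr, n, 3*n)[u + 1] + 4
Before b := 2*u + 3*u + 7: 3*store(arr, n, 3*n)[5*u + 7] + store(arr, n, 3*n)[n + 1] + 3*store(arr, n, 3*n)[0] < store(arr, n, 3*n)[u + 1] + 4
Before assert arr[u] <= -6 <==> n + arr[1] - 8 >= b - 4: (arr[u] <= -6 <==> arr[1] + n >= b + 4) && 3*store(arr, n, 3*n)[5*u + 7] + store(arr, n, 3*n)[n + 1] + 3*store(arr, n, 3*n)[0] < store(arr, n, 3*n)[u + 1] + 4
Before arr[b] := b - 2: (store(arr, b, b - 2)[u] <= -6 <==> store(arr, b, b - 2)[1] + n >= b + 4) && 3*store(store(arr, b, b - 2), n, 3*n)[5*u + 7] + store(store(arr, b, b - 2), n, 3*n)[n + 1] + 3*store(store(arr, b, b - 2), n, 3*n)[0] < store(store(arr, b, b - 2), n, 3*n)[u + 1] + 4
Answer: WP = (store(arr, b, b - 2)[u] <= -6 <==> store(arr, b, b - 2)[1] + n >= b + 4) && 3*store(store(arr, b, b - 2), n, 3*n)[5*u + 7] + store(store(arr, b, b - 2), n, 3*n)[n + 1] + 3*store(store(arr, b, b - 2), n, 3*n)[0] < store(store(arr, b, b - 2), n, 3*n)[u + 1] + 4


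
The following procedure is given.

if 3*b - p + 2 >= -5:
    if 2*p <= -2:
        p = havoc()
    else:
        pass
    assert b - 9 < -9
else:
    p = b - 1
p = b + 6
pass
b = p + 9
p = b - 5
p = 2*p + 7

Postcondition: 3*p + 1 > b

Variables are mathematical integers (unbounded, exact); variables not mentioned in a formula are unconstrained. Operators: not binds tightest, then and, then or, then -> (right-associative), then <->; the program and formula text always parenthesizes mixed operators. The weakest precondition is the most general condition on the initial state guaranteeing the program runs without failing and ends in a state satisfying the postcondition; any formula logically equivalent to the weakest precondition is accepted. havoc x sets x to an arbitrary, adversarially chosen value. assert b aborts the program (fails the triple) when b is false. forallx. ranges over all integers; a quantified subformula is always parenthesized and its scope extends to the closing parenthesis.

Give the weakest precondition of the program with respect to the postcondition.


Working backward. After the program, the postcondition 3*p + 1 > b must hold; in canonical form it is 3*p > b - 1.
Before p := 2*p + 7: 6*p > b - 22
Before p := b - 5: 5*b > 8
Before b := p + 9: 5*p > -37
Before skip: 5*p > -37
Before p := b + 6: 5*b > -67
Then branch requires (2*p <= -2 -> (b < 0 and 5*b > -67)) and ((not (2*p <= -2)) -> (b < 0 and 5*b > -67)); else branch requires 5*b > -67.
Before the if: (3*b >= p - 7 -> ((2*p <= -2 -> (b < 0 and 5*b > -67)) and ((not (2*p <= -2)) -> (b < 0 and 5*b > -67)))) and ((not (3*b >= p - 7)) -> 5*b > -67)
Answer: WP = (3*b >= p - 7 -> ((2*p <= -2 -> (b < 0 and 5*b > -67)) and ((not (2*p <= -2)) -> (b < 0 and 5*b > -67)))) and ((not (3*b >= p - 7)) -> 5*b > -67)


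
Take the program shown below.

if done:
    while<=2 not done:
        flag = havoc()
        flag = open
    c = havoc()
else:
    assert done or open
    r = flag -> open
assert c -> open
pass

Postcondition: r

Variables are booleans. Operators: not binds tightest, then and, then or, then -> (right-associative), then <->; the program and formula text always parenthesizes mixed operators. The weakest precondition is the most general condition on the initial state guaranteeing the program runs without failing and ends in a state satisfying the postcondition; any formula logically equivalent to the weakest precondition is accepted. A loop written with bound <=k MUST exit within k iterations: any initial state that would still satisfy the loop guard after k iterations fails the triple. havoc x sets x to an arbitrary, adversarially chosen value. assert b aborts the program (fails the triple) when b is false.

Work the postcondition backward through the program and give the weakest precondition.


Working backward. After the program, r must hold.
Before skip: r
Before assert c -> open: (c -> open) and r
Then branch requires ((not done) -> (((not done) -> (done and open and r)) and (done -> (open and r)))) and (done -> (open and r)); else branch requires (done or open) and (c -> open) and (flag -> open).
Before the if: (done -> (((not done) -> (((not done) -> (done and open and r)) and (done -> (open and r)))) and (done -> (open and r)))) and ((not done) -> ((done or open) and (c -> open) and (flag -> open)))
Answer: WP = (done -> (((not done) -> (((not done) -> (done and open and r)) and (done -> (open and r)))) and (done -> (open and r)))) and ((not done) -> ((done or open) and (c -> open) and (flag -> open)))


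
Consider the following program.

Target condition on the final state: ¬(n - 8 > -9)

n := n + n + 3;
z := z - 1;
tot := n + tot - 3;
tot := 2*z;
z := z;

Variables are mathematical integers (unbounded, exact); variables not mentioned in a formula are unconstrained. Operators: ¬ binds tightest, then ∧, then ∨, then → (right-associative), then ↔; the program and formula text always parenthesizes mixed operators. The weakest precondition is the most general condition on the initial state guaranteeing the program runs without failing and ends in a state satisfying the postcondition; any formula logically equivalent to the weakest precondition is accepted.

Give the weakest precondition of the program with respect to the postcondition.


Working backward. After the program, the postcondition ¬(n - 8 > -9) must hold; in canonical form it is ¬(n > -1).
Before z := z: ¬(n > -1)
Before tot := 2*z: ¬(n > -1)
Before tot := n + tot - 3: ¬(n > -1)
Before z := z - 1: ¬(n > -1)
Before n := n + n + 3: ¬(2*n > -4)
Answer: WP = ¬(2*n > -4)


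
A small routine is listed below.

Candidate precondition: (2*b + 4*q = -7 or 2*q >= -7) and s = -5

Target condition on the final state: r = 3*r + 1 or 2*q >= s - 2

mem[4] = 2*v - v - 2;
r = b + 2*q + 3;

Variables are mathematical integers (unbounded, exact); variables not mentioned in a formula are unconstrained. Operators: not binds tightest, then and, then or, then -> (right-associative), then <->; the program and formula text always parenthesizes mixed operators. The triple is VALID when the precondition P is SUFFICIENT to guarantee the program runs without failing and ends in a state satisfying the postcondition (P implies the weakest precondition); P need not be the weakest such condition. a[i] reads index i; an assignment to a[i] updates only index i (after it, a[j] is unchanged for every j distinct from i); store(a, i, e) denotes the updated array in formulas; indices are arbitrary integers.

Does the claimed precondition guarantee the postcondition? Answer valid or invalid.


Working backward. After the program, the postcondition r = 3*r + 1 or 2*q >= s - 2 must hold; in canonical form it is 2*r = -1 or 2*q >= s - 2.
Before r := b + 2*q + 3: 2*b + 4*q = -7 or 2*q >= s - 2
Before mem[4] := 2*v - v - 2: 2*b + 4*q = -7 or 2*q >= s - 2
The weakest precondition is 2*b + 4*q = -7 or 2*q >= s - 2.
Check whether (2*b + 4*q = -7 or 2*q >= -7) and s = -5 implies it.
Every state satisfying the precondition satisfies the weakest precondition: the implication holds.
Answer: valid


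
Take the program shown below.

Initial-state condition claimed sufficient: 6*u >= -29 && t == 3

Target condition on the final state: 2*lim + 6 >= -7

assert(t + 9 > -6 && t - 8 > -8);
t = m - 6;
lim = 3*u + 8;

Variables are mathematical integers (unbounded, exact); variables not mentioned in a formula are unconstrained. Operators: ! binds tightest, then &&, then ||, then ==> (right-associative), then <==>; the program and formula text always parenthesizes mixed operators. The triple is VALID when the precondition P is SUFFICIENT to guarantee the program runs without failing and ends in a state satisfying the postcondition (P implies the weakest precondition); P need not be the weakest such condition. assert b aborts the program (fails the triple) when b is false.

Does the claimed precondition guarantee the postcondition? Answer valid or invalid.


Working backward. After the program, the postcondition 2*lim + 6 >= -7 must hold; in canonical form it is 2*lim >= -13.
Before lim := 3*u + 8: 6*u >= -29
Before t := m - 6: 6*u >= -29
Before assert t + 9 > -6 && t - 8 > -8: t > -15 && t > 0 && 6*u >= -29
The weakest precondition is t > -15 && t > 0 && 6*u >= -29.
Check whether 6*u >= -29 && t == 3 implies it.
Every state satisfying the precondition satisfies the weakest precondition: the implication holds.
Answer: valid


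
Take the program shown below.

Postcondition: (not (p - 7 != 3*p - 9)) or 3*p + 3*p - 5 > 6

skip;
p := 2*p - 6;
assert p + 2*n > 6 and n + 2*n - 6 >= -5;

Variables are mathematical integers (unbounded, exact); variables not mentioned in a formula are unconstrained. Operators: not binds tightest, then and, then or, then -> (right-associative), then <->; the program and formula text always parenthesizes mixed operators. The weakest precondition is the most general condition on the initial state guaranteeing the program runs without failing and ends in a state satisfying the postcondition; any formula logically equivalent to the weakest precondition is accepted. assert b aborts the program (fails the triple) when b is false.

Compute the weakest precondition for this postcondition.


Working backward. After the program, the postcondition (not (p - 7 != 3*p - 9)) or 3*p + 3*p - 5 > 6 must hold; in canonical form it is (not (2*p != 2)) or 6*p > 11.
Before assert p + 2*n > 6 and n + 2*n - 6 >= -5: 2*n + p > 6 and 3*n >= 1 and ((not (2*p != 2)) or 6*p > 11)
Before p := 2*p - 6: 2*n + 2*p > 12 and 3*n >= 1 and ((not (4*p != 14)) or 12*p > 47)
Before skip: 2*n + 2*p > 12 and 3*n >= 1 and ((not (4*p != 14)) or 12*p > 47)
Answer: WP = 2*n + 2*p > 12 and 3*n >= 1 and ((not (4*p != 14)) or 12*p > 47)


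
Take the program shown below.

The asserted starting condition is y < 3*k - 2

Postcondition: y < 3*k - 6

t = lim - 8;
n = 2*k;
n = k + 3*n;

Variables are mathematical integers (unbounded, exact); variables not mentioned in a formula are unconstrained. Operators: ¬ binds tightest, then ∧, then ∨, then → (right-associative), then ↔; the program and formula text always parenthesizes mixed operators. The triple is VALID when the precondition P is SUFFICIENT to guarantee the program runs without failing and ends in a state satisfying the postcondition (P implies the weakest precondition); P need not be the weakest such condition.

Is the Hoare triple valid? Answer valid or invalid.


Working backward. After the program, y < 3*k - 6 must hold.
Before n := k + 3*n: y < 3*k - 6
Before n := 2*k: y < 3*k - 6
Before t := lim - 8: y < 3*k - 6
The weakest precondition is y < 3*k - 6.
Check whether y < 3*k - 2 implies it.
Countermodel: at the initial state k = 0, y = -3, the precondition holds but the weakest precondition fails.
Answer: invalid


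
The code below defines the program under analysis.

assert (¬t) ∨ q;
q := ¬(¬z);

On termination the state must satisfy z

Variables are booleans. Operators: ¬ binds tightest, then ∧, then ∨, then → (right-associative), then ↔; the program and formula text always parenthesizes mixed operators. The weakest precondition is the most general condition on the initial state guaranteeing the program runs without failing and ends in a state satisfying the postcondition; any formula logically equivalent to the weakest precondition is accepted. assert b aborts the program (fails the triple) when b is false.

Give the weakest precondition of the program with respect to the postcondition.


Working backward. After the program, z must hold.
Before q := ¬(¬z): z
Before assert (¬t) ∨ q: ((¬t) ∨ q) ∧ z
Answer: WP = ((¬t) ∨ q) ∧ z


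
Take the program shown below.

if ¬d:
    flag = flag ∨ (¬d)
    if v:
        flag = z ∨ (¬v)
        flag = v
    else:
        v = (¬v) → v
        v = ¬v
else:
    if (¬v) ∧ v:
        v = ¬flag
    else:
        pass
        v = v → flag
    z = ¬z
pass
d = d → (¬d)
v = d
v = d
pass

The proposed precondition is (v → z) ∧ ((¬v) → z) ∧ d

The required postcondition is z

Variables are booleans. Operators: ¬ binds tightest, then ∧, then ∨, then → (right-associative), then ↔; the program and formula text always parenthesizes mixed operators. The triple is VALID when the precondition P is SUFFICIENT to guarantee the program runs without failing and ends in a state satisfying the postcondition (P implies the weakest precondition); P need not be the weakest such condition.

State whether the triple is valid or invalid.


Working backward. After the program, z must hold.
Before skip: z
Before v := d: z
Before v := d: z
Before d := d → (¬d): z
Before skip: z
Then branch requires (v → z) ∧ ((¬v) → z); else branch requires ¬z.
Before the if: ((¬d) → ((v → z) ∧ ((¬v) → z))) ∧ (d → (¬z))
The weakest precondition is ((¬d) → ((v → z) ∧ ((¬v) → z))) ∧ (d → (¬z)).
Check whether (v → z) ∧ ((¬v) → z) ∧ d implies it.
Countermodel: at the initial state d = true, v = false, z = true, the precondition holds but the weakest precondition fails.
Answer: invalid


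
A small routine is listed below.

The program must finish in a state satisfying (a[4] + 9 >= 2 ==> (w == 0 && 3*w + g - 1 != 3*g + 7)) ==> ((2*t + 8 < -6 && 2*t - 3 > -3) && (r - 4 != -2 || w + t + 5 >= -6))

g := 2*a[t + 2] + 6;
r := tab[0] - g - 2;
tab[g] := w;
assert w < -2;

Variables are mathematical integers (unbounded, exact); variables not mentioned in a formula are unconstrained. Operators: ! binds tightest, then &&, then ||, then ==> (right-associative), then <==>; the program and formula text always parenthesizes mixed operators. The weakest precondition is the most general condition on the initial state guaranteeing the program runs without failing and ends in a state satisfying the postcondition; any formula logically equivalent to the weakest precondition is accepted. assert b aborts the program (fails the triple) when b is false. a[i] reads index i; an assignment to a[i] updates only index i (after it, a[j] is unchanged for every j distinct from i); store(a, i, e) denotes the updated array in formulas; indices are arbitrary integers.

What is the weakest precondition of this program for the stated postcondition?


Working backward. After the program, the postcondition (a[4] + 9 >= 2 ==> (w == 0 && 3*w + g - 1 != 3*g + 7)) ==> ((2*t + 8 < -6 && 2*t - 3 > -3) && (r - 4 != -2 || w + t + 5 >= -6)) must hold; in canonical form it is (a[4] >= -7 ==> (w == 0 && 3*w != 2*g + 8)) ==> (2*t < -14 && 2*t > 0 && (r != 2 || t + w >= -11)).
Before assert w < -2: w < -2 && ((a[4] >= -7 ==> (w == 0 && 3*w != 2*g + 8)) ==> (2*t < -14 && 2*t > 0 && (r != 2 || t + w >= -11)))
Before tab[g] := w: w < -2 && ((a[4] >= -7 ==> (w == 0 && 3*w != 2*g + 8)) ==> (2*t < -14 && 2*t > 0 && (r != 2 || t + w >= -11)))
Before r := tab[0] - g - 2: w < -2 && ((a[4] >= -7 ==> (w == 0 && 3*w != 2*g + 8)) ==> (2*t < -14 && 2*t > 0 && (tab[0] != g + 4 || t + w >= -11)))
Before g := 2*a[t + 2] + 6: w < -2 && ((a[4] >= -7 ==> (w == 0 && 3*w != 4*a[t + 2] + 20)) ==> (2*t < -14 && 2*t > 0 && (tab[0] != 2*a[t + 2] + 10 || t + w >= -11)))
Answer: WP = w < -2 && ((a[4] >= -7 ==> (w == 0 && 3*w != 4*a[t + 2] + 20)) ==> (2*t < -14 && 2*t > 0 && (tab[0] != 2*a[t + 2] + 10 || t + w >= -11)))


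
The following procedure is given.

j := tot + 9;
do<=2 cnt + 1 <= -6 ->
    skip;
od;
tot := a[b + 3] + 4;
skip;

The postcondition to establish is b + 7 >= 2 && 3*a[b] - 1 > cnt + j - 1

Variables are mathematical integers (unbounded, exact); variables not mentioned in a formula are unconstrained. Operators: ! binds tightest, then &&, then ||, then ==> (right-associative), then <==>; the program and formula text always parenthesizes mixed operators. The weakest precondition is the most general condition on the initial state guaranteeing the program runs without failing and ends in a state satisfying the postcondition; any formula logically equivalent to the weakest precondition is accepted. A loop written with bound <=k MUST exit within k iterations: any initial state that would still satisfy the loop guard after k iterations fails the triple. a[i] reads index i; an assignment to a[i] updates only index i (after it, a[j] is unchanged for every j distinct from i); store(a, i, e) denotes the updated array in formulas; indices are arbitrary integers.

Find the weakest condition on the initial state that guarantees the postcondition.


Working backward. After the program, the postcondition b + 7 >= 2 && 3*a[b] - 1 > cnt + j - 1 must hold; in canonical form it is b >= -5 && 3*a[b] > cnt + j.
Before skip: b >= -5 && 3*a[b] > cnt + j
Before tot := a[b + 3] + 4: b >= -5 && 3*a[b] > cnt + j
Before the loop (bound <=2), unroll the exhaustion recursion (WP_0 = exit-now case; WP_j = one more guarded iteration, up to j = 2):
  WP_0: (!(cnt <= -7)) && b >= -5 && 3*a[b] > cnt + j
  WP_1: (cnt <= -7 ==> ((!(cnt <= -7)) && b >= -5 && 3*a[b] > cnt + j)) && ((!(cnt <= -7)) ==> (b >= -5 && 3*a[b] > cnt + j))
  WP_2: (cnt <= -7 ==> ((cnt <= -7 ==> ((!(cnt <= -7)) && b >= -5 && 3*a[b] > cnt + j)) && ((!(cnt <= -7)) ==> (b >= -5 && 3*a[b] > cnt + j)))) && ((!(cnt <= -7)) ==> (b >= -5 && 3*a[b] > cnt + j))
So before the loop: (cnt <= -7 ==> ((cnt <= -7 ==> ((!(cnt <= -7)) && b >= -5 && 3*a[b] > cnt + j)) && ((!(cnt <= -7)) ==> (b >= -5 && 3*a[b] > cnt + j)))) && ((!(cnt <= -7)) ==> (b >= -5 && 3*a[b] > cnt + j))
Before j := tot + 9: (cnt <= -7 ==> ((cnt <= -7 ==> ((!(cnt <= -7)) && b >= -5 && 3*a[b] > cnt + tot + 9)) && ((!(cnt <= -7)) ==> (b >= -5 && 3*a[b] > cnt + tot + 9)))) && ((!(cnt <= -7)) ==> (b >= -5 && 3*a[b] > cnt + tot + 9))
Answer: WP = (cnt <= -7 ==> ((cnt <= -7 ==> ((!(cnt <= -7)) && b >= -5 && 3*a[b] > cnt + tot + 9)) && ((!(cnt <= -7)) ==> (b >= -5 && 3*a[b] > cnt + tot + 9)))) && ((!(cnt <= -7)) ==> (b >= -5 && 3*a[b] > cnt + tot + 9))


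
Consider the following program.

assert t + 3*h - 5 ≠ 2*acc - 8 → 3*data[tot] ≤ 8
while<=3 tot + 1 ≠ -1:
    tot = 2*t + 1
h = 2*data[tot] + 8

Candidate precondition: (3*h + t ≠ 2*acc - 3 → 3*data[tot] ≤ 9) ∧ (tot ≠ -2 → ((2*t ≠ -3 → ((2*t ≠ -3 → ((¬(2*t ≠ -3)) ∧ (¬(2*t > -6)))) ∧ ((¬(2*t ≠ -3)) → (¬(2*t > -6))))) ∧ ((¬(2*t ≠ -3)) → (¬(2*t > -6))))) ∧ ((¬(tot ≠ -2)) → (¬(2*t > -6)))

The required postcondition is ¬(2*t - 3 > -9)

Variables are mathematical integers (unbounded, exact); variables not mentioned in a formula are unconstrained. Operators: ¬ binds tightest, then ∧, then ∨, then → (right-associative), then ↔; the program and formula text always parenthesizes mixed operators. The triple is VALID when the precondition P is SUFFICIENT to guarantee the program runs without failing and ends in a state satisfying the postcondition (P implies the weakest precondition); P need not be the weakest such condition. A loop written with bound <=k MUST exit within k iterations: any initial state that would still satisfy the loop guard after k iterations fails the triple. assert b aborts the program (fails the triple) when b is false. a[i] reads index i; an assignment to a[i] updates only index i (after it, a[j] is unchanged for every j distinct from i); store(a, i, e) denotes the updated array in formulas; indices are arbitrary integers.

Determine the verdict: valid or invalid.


Working backward. After the program, the postcondition ¬(2*t - 3 > -9) must hold; in canonical form it is ¬(2*t > -6).
Before h := 2*data[tot] + 8: ¬(2*t > -6)
Before the loop (bound <=3), unroll the exhaustion recursion (WP_0 = exit-now case; WP_j = one more guarded iteration, up to j = 3):
  WP_0: (¬(tot ≠ -2)) ∧ (¬(2*t > -6))
  WP_1: (tot ≠ -2 → ((¬(2*t ≠ -3)) ∧ (¬(2*t > -6)))) ∧ ((¬(tot ≠ -2)) → (¬(2*t > -6)))
  WP_2: (tot ≠ -2 → ((2*t ≠ -3 → ((¬(2*t ≠ -3)) ∧ (¬(2*t > -6)))) ∧ ((¬(2*t ≠ -3)) → (¬(2*t > -6))))) ∧ ((¬(tot ≠ -2)) → (¬(2*t > -6)))
  WP_3: (tot ≠ -2 → ((2*t ≠ -3 → ((2*t ≠ -3 → ((¬(2*t ≠ -3)) ∧ (¬(2*t > -6)))) ∧ ((¬(2*t ≠ -3)) → (¬(2*t > -6))))) ∧ ((¬(2*t ≠ -3)) → (¬(2*t > -6))))) ∧ ((¬(tot ≠ -2)) → (¬(2*t > -6)))
So before the loop: (tot ≠ -2 → ((2*t ≠ -3 → ((2*t ≠ -3 → ((¬(2*t ≠ -3)) ∧ (¬(2*t > -6)))) ∧ ((¬(2*t ≠ -3)) → (¬(2*t > -6))))) ∧ ((¬(2*t ≠ -3)) → (¬(2*t > -6))))) ∧ ((¬(tot ≠ -2)) → (¬(2*t > -6)))
Before assert t + 3*h - 5 ≠ 2*acc - 8 → 3*data[tot] ≤ 8: (3*h + t ≠ 2*acc - 3 → 3*data[tot] ≤ 8) ∧ (tot ≠ -2 → ((2*t ≠ -3 → ((2*t ≠ -3 → ((¬(2*t ≠ -3)) ∧ (¬(2*t > -6)))) ∧ ((¬(2*t ≠ -3)) → (¬(2*t > -6))))) ∧ ((¬(2*t ≠ -3)) → (¬(2*t > -6))))) ∧ ((¬(tot ≠ -2)) → (¬(2*t > -6)))
The weakest precondition is (3*h + t ≠ 2*acc - 3 → 3*data[tot] ≤ 8) ∧ (tot ≠ -2 → ((2*t ≠ -3 → ((2*t ≠ -3 → ((¬(2*t ≠ -3)) ∧ (¬(2*t > -6)))) ∧ ((¬(2*t ≠ -3)) → (¬(2*t > -6))))) ∧ ((¬(2*t ≠ -3)) → (¬(2*t > -6))))) ∧ ((¬(tot ≠ -2)) → (¬(2*t > -6))).
Check whether (3*h + t ≠ 2*acc - 3 → 3*data[tot] ≤ 9) ∧ (tot ≠ -2 → ((2*t ≠ -3 → ((2*t ≠ -3 → ((¬(2*t ≠ -3)) ∧ (¬(2*t > -6)))) ∧ ((¬(2*t ≠ -3)) → (¬(2*t > -6))))) ∧ ((¬(2*t ≠ -3)) → (¬(2*t > -6))))) ∧ ((¬(tot ≠ -2)) → (¬(2*t > -6))) implies it.
Countermodel: at the initial state acc = -1, data = {[-2] = 3, elsewhere 3}, h = 0, t = -4, tot = -2, the precondition holds but the weakest precondition fails.
Answer: invalid


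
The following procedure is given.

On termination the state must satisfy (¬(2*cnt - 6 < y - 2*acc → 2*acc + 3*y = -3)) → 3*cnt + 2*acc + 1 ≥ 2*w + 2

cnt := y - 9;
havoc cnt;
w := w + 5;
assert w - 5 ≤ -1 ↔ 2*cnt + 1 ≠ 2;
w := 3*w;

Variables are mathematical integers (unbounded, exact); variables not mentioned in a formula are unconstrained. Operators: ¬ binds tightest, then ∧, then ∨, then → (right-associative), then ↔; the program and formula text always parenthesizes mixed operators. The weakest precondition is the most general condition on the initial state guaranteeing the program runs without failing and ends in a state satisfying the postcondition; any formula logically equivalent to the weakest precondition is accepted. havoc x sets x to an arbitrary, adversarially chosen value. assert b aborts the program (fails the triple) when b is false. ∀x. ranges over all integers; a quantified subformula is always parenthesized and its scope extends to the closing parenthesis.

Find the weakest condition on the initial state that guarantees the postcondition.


Working backward. After the program, the postcondition (¬(2*cnt - 6 < y - 2*acc → 2*acc + 3*y = -3)) → 3*cnt + 2*acc + 1 ≥ 2*w + 2 must hold; in canonical form it is (¬(2*acc + 2*cnt < y + 6 → 2*acc + 3*y = -3)) → 2*acc + 3*cnt ≥ 2*w + 1.
Before w := 3*w: (¬(2*acc + 2*cnt < y + 6 → 2*acc + 3*y = -3)) → 2*acc + 3*cnt ≥ 6*w + 1
Before assert w - 5 ≤ -1 ↔ 2*cnt + 1 ≠ 2: (w ≤ 4 ↔ 2*cnt ≠ 1) ∧ ((¬(2*acc + 2*cnt < y + 6 → 2*acc + 3*y = -3)) → 2*acc + 3*cnt ≥ 6*w + 1)
Before w := w + 5: (w ≤ -1 ↔ 2*cnt ≠ 1) ∧ ((¬(2*acc + 2*cnt < y + 6 → 2*acc + 3*y = -3)) → 2*acc + 3*cnt ≥ 6*w + 31)
Before havoc cnt: ∀cnt_1. ((w ≤ -1 ↔ 2*cnt_1 ≠ 1) ∧ ((¬(2*acc + 2*cnt_1 < y + 6 → 2*acc + 3*y = -3)) → 2*acc + 3*cnt_1 ≥ 6*w + 31))
Before cnt := y - 9: ∀cnt_1. ((w ≤ -1 ↔ 2*cnt_1 ≠ 1) ∧ ((¬(2*acc + 2*cnt_1 < y + 6 → 2*acc + 3*y = -3)) → 2*acc + 3*cnt_1 ≥ 6*w + 31))
Answer: WP = ∀cnt_1. ((w ≤ -1 ↔ 2*cnt_1 ≠ 1) ∧ ((¬(2*acc + 2*cnt_1 < y + 6 → 2*acc + 3*y = -3)) → 2*acc + 3*cnt_1 ≥ 6*w + 31))


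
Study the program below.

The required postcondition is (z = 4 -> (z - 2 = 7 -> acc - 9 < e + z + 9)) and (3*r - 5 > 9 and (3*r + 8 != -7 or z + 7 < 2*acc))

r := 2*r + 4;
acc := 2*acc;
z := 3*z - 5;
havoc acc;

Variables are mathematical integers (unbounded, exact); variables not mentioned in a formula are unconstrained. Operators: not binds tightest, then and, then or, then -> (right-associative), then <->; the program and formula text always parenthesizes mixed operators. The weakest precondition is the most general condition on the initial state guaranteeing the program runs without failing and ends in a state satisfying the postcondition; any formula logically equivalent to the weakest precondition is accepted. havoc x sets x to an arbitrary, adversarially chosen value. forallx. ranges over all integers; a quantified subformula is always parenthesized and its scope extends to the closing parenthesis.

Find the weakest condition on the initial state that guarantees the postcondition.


Working backward. After the program, the postcondition (z = 4 -> (z - 2 = 7 -> acc - 9 < e + z + 9)) and (3*r - 5 > 9 and (3*r + 8 != -7 or z + 7 < 2*acc)) must hold; in canonical form it is (z = 4 -> (z = 9 -> acc < e + z + 18)) and 3*r > 14 and (3*r != -15 or z < 2*acc - 7).
Before havoc acc: forall acc_1. ((z = 4 -> (z = 9 -> acc_1 < e + z + 18)) and 3*r > 14 and (3*r != -15 or z < 2*acc_1 - 7))
Before z := 3*z - 5: forall acc_1. ((3*z = 9 -> (3*z = 14 -> acc_1 < e + 3*z + 13)) and 3*r > 14 and (3*r != -15 or 3*z < 2*acc_1 - 2))
Before acc := 2*acc: forall acc_1. ((3*z = 9 -> (3*z = 14 -> acc_1 < e + 3*z + 13)) and 3*r > 14 and (3*r != -15 or 3*z < 2*acc_1 - 2))
Before r := 2*r + 4: forall acc_1. ((3*z = 9 -> (3*z = 14 -> acc_1 < e + 3*z + 13)) and 6*r > 2 and (6*r != -27 or 3*z < 2*acc_1 - 2))
Answer: WP = forall acc_1. ((3*z = 9 -> (3*z = 14 -> acc_1 < e + 3*z + 13)) and 6*r > 2 and (6*r != -27 or 3*z < 2*acc_1 - 2))


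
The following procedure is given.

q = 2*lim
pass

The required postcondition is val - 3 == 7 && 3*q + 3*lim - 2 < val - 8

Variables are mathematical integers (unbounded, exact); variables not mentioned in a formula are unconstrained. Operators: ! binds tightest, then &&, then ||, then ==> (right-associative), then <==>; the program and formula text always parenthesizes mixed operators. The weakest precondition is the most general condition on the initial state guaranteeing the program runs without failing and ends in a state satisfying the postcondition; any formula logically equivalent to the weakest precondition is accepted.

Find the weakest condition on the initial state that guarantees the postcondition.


Working backward. After the program, the postcondition val - 3 == 7 && 3*q + 3*lim - 2 < val - 8 must hold; in canonical form it is val == 10 && 3*lim + 3*q < val - 6.
Before skip: val == 10 && 3*lim + 3*q < val - 6
Before q := 2*lim: val == 10 && 9*lim < val - 6
Answer: WP = val == 10 && 9*lim < val - 6


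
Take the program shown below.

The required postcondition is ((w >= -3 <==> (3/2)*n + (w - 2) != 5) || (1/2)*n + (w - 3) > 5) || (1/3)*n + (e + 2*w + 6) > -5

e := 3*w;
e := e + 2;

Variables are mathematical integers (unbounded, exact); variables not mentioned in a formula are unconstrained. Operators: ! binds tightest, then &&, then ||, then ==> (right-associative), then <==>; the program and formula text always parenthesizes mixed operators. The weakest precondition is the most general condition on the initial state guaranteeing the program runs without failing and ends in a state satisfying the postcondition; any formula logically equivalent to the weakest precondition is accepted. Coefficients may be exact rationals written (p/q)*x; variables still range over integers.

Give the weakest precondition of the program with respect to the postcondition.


Working backward. After the program, the postcondition ((w >= -3 <==> (3/2)*n + (w - 2) != 5) || (1/2)*n + (w - 3) > 5) || (1/3)*n + (e + 2*w + 6) > -5 must hold; in canonical form it is (w >= -3 <==> (3/2)*n + w != 7) || (1/2)*n + w > 8 || e + (1/3)*n + 2*w > -11.
Before e := e + 2: (w >= -3 <==> (3/2)*n + w != 7) || (1/2)*n + w > 8 || e + (1/3)*n + 2*w > -13
Before e := 3*w: (w >= -3 <==> (3/2)*n + w != 7) || (1/2)*n + w > 8 || (1/3)*n + 5*w > -13
Answer: WP = (w >= -3 <==> (3/2)*n + w != 7) || (1/2)*n + w > 8 || (1/3)*n + 5*w > -13


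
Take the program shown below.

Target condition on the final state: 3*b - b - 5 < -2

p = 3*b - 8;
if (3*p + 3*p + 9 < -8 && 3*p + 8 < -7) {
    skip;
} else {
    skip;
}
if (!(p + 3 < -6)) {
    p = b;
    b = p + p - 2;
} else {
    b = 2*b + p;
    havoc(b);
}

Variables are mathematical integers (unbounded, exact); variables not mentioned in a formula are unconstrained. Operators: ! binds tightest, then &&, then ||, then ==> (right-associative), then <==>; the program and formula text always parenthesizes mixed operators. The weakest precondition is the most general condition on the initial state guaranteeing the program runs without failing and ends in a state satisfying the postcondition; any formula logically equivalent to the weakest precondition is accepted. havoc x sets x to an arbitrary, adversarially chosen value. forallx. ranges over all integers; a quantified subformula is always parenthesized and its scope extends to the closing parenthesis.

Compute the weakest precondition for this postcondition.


Working backward. After the program, the postcondition 3*b - b - 5 < -2 must hold; in canonical form it is 2*b < 3.
Then branch requires 4*b < 7; else branch requires forall b_1. 2*b_1 < 3.
Before the if: ((!(p < -9)) ==> 4*b < 7) && (p < -9 ==> (forall b_1. 2*b_1 < 3))
Then branch requires ((!(p < -9)) ==> 4*b < 7) && (p < -9 ==> (forall b_1. 2*b_1 < 3)); else branch requires ((!(p < -9)) ==> 4*b < 7) && (p < -9 ==> (forall b_1. 2*b_1 < 3)).
Before the if: ((6*p < -17 && 3*p < -15) ==> (((!(p < -9)) ==> 4*b < 7) && (p < -9 ==> (forall b_1. 2*b_1 < 3)))) && ((!(6*p < -17 && 3*p < -15)) ==> (((!(p < -9)) ==> 4*b < 7) && (p < -9 ==> (forall b_1. 2*b_1 < 3))))
Before p := 3*b - 8: ((18*b < 31 && 9*b < 9) ==> (((!(3*b < -1)) ==> 4*b < 7) && (3*b < -1 ==> (forall b_1. 2*b_1 < 3)))) && ((!(18*b < 31 && 9*b < 9)) ==> (((!(3*b < -1)) ==> 4*b < 7) && (3*b < -1 ==> (forall b_1. 2*b_1 < 3))))
Answer: WP = ((18*b < 31 && 9*b < 9) ==> (((!(3*b < -1)) ==> 4*b < 7) && (3*b < -1 ==> (forall b_1. 2*b_1 < 3)))) && ((!(18*b < 31 && 9*b < 9)) ==> (((!(3*b < -1)) ==> 4*b < 7) && (3*b < -1 ==> (forall b_1. 2*b_1 < 3))))
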